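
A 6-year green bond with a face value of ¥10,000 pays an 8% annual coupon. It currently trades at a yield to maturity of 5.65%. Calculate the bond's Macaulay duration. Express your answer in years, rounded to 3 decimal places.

5.053 years

Periodic yield y = 0.0565. Discount each cash flow and weight by its year:
  t   CF        PV=CF/(1+0.0565)^t    t·PV
  1       800.00       757.2172       757.2172
  2       800.00       716.7224     1,433.4448
  3       800.00       678.3932     2,035.1796
  4       800.00       642.1138     2,568.4551
  5       800.00       607.7745     3,038.8725
  6    10,800.00     7,766.1674    46,597.0044
  Σ                 11,168.3885    56,430.1736
Price P = Σ PV = 11,168.3885.
Macaulay duration = Σ(t·PV) / P = 56,430.1736 / 11,168.3885 = 5.05267 years.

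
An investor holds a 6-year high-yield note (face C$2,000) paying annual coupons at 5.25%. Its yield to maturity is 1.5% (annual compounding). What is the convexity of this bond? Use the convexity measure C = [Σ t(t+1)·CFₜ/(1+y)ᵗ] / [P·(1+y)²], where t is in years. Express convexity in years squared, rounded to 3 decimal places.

With y = 0.015:
  t   CF        PV=CF/(1+0.015)^t    t·PV        t(t+1)·PV
  1       105.00       103.4483       103.4483         206.8966
  2       105.00       101.9195       203.8390         611.5169
  3       105.00       100.4133       301.2399       1,204.9594
  4       105.00        98.9293       395.7174       1,978.5869
  5       105.00        97.4673       487.3367       2,924.0200
  6     2,105.00     1,925.1113    11,550.6679      80,854.6752
  Σ                  2,427.2890    13,042.2490      87,780.6550
P = 2,427.2890.
Convexity = Σ t(t+1)·PV / [P·(1+y)²] = 87,780.6550 / (2,427.2890 × 1.030225) = 35.10308.

35.103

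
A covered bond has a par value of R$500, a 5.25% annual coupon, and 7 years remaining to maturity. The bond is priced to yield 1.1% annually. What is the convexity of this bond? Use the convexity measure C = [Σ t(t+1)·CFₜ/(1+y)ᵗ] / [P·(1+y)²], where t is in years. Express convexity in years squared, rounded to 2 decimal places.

46.06

With y = 0.011:
  t   CF        PV=CF/(1+0.011)^t    t·PV        t(t+1)·PV
  1        26.25        25.9644        25.9644          51.9288
  2        26.25        25.6819        51.3638         154.0913
  3        26.25        25.4025        76.2074         304.8296
  4        26.25        25.1261       100.5043         502.5215
  5        26.25        24.8527       124.2635         745.5809
  6        26.25        24.5823       147.4938       1,032.4563
  7       526.25       487.4544     3,412.1810      27,297.4480
  Σ                    639.0642     3,937.9781      30,088.8564
P = 639.0642.
Convexity = Σ t(t+1)·PV / [P·(1+y)²] = 30,088.8564 / (639.0642 × 1.022121) = 46.06370.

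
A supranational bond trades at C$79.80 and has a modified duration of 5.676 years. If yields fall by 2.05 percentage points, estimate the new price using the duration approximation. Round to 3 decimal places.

Duration approximation: ΔP/P ≈ -D_mod · Δy = -5.676 × (-0.0205) = +0.116358.
New price ≈ 79.80 × (1 + 0.116358) = 89.0853684.

C$89.085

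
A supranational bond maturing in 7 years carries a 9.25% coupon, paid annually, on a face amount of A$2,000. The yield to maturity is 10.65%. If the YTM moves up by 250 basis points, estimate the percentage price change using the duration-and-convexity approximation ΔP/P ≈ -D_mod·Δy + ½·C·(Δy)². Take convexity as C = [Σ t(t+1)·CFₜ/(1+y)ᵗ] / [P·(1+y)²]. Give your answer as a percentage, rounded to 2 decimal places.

-11.18%

With y = 0.1065:
  t   CF        PV=CF/(1+0.1065)^t    t·PV        t(t+1)·PV
  1       185.00       167.1939       167.1939         334.3877
  2       185.00       151.1015       302.2031         906.6092
  3       185.00       136.5581       409.6743       1,638.6972
  4       185.00       123.4145       493.6578       2,468.2892
  5       185.00       111.5359       557.6795       3,346.0767
  6       185.00       100.8006       604.8037       4,233.6262
  7     2,185.00     1,075.9486     7,531.6400      60,253.1200
  Σ                  1,866.5530    10,066.8523      73,180.8063
P = 1,866.5530; D_Mac = 5.39328 yrs; D_mod = 4.87418 yrs; C = 32.02241.
Duration effect: -4.87418 × (+0.025) = -0.121855
Convexity effect: 0.5 × 32.02241 × (0.025)² = +0.0100070
ΔP/P ≈ -0.121855 + 0.0100070 = -0.111848 = -11.1848%.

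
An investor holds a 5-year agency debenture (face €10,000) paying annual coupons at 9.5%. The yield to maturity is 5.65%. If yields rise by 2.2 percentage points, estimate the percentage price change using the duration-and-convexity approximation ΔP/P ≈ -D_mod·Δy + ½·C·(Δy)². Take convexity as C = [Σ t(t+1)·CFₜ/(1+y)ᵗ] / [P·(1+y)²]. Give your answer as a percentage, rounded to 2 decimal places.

With y = 0.0565:
  t   CF        PV=CF/(1+0.0565)^t    t·PV        t(t+1)·PV
  1       950.00       899.1955       899.1955       1,798.3909
  2       950.00       851.1079     1,702.2157       5,106.6472
  3       950.00       805.5919     2,416.7758       9,667.1030
  4       950.00       762.5101     3,050.0404      15,250.2020
  5    10,950.00     8,318.9136    41,594.5679     249,567.4071
  Σ                 11,637.3189    49,662.7952     281,389.7502
P = 11,637.3189; D_Mac = 4.26755 yrs; D_mod = 4.03932 yrs; C = 21.66289.
Duration effect: -4.03932 × (+0.022) = -0.088865
Convexity effect: 0.5 × 21.66289 × (0.022)² = +0.0052424
ΔP/P ≈ -0.088865 + 0.0052424 = -0.083623 = -8.3623%.

-8.36%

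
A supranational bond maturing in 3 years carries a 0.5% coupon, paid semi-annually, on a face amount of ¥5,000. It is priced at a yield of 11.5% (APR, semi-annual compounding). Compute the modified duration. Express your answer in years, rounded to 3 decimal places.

2.815 years

Periodic yield y = 0.0575. First find Macaulay duration:
  t   CF        PV=CF/(1+0.0575)^t    t·PV
  1        12.50        11.8203        11.8203
  2        12.50        11.1776        22.3552
  3        12.50        10.5699        31.7096
  4        12.50         9.9951        39.9805
  5        12.50         9.4517        47.2583
  6     5,012.50     3,584.0341    21,504.2044
  Σ                  3,637.0487    21,657.3284
P = 3,637.0487; Macaulay duration = 21,657.3284 / 3,637.0487 = 5.95464 half-year periods = 2.97732 years.
Modified duration = D_Mac / (1 + y) = 2.97732 / 1.0575 = 2.81543 years.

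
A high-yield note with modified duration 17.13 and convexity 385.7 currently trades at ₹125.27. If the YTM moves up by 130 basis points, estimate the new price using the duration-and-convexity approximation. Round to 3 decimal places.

₹101.456

Duration effect: -D_mod·Δy = -17.13 × (+0.013) = -0.222690
Convexity effect: ½·C·(Δy)² = 0.5 × 385.7 × (0.013)² = +0.03259165
ΔP/P ≈ -0.222690 + 0.03259165 = -0.19009835
New price ≈ 125.27 × (1 - 0.19009835) = 101.4563796955.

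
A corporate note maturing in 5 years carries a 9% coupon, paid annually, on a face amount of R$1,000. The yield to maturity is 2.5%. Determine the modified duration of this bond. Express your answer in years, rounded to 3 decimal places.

4.236 years

Periodic yield y = 0.025. First find Macaulay duration:
  t   CF        PV=CF/(1+0.025)^t    t·PV
  1        90.00        87.8049        87.8049
  2        90.00        85.6633       171.3266
  3        90.00        83.5739       250.7218
  4        90.00        81.5356       326.1422
  5     1,090.00       963.4012     4,817.0059
  Σ                  1,301.9789     5,653.0014
P = 1,301.9789; Macaulay duration = 5,653.0014 / 1,301.9789 = 4.34185 years.
Modified duration = D_Mac / (1 + y) = 4.34185 / 1.025 = 4.23595 years.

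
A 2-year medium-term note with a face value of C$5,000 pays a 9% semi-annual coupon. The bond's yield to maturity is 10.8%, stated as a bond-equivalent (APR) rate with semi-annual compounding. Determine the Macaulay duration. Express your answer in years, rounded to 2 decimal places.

Periodic yield y = 0.054. Discount each cash flow and weight by its period:
  t   CF        PV=CF/(1+0.054)^t    t·PV
  1       225.00       213.4725       213.4725
  2       225.00       202.5356       405.0711
  3       225.00       192.1590       576.4769
  4     5,225.00     4,233.7368    16,934.9470
  Σ                  4,841.9038    18,129.9676
Price P = Σ PV = 4,841.9038.
Macaulay duration = Σ(t·PV) / P = 18,129.9676 / 4,841.9038 = 3.74439 half-year periods.
In years: 3.74439 / 2 = 1.87219 years.

1.87 years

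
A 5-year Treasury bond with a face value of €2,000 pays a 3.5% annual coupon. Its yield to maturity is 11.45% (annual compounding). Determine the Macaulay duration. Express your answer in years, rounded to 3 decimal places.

4.601 years

Periodic yield y = 0.1145. Discount each cash flow and weight by its year:
  t   CF        PV=CF/(1+0.1145)^t    t·PV
  1        70.00        62.8084        62.8084
  2        70.00        56.3557       112.7114
  3        70.00        50.5659       151.6977
  4        70.00        45.3709       181.4837
  5     2,070.00     1,203.8434     6,019.2168
  Σ                  1,418.9443     6,527.9181
Price P = Σ PV = 1,418.9443.
Macaulay duration = Σ(t·PV) / P = 6,527.9181 / 1,418.9443 = 4.60055 years.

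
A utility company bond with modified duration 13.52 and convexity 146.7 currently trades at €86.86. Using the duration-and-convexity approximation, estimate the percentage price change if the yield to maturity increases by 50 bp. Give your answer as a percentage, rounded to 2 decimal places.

Duration effect: -D_mod·Δy = -13.52 × (+0.005) = -0.067600
Convexity effect: ½·C·(Δy)² = 0.5 × 146.7 × (0.005)² = +0.00183375
ΔP/P ≈ -0.067600 + 0.00183375 = -0.06576625
= -6.576625%.

-6.58%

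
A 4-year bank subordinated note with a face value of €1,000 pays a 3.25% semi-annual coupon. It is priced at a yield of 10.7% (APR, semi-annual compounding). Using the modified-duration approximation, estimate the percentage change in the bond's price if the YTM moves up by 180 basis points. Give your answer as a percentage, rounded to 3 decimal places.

Periodic yield y = 0.0535. Modified duration first:
  t   CF        PV=CF/(1+0.0535)^t    t·PV
  1        16.25        15.4248        15.4248
  2        16.25        14.6415        29.2829
  3        16.25        13.8979        41.6938
  4        16.25        13.1921        52.7686
  5        16.25        12.5222        62.6110
  6        16.25        11.8863        71.3177
  7        16.25        11.2827        78.9786
  8     1,016.25       669.7678     5,358.1421
  Σ                    762.6152     5,710.2194
P = 762.6152; D_Mac = 7.48768 half-year periods = 3.74384 yrs; D_mod = 3.74384/(1+0.0535) = 3.55372 yrs.
ΔP/P ≈ -D_mod · Δy = -3.55372 × (+0.018) = -0.063967 = -6.3967%.

-6.397%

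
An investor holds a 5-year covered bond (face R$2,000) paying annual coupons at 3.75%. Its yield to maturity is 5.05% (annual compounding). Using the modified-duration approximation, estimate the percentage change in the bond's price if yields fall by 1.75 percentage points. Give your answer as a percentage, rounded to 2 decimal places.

Periodic yield y = 0.0505. Modified duration first:
  t   CF        PV=CF/(1+0.0505)^t    t·PV
  1        75.00        71.3946        71.3946
  2        75.00        67.9625       135.9249
  3        75.00        64.6954       194.0861
  4        75.00        61.5853       246.3412
  5     2,075.00     1,621.9513     8,109.7566
  Σ                  1,887.5890     8,757.5034
P = 1,887.5890; D_Mac = 4.63952 yrs; D_mod = 4.63952/(1+0.0505) = 4.41649 yrs.
ΔP/P ≈ -D_mod · Δy = -4.41649 × (-0.0175) = +0.077288 = +7.7288%.

+7.73%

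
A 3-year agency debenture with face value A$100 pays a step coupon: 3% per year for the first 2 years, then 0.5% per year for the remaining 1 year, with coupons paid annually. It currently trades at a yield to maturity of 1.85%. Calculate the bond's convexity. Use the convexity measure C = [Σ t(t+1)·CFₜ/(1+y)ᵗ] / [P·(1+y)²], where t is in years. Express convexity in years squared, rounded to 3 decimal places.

11.121

With y = 0.0185:
  t   CF        PV=CF/(1+0.0185)^t    t·PV        t(t+1)·PV
  1         3.00         2.9455         2.9455           5.8910
  2         3.00         2.8920         5.7840          17.3520
  3       100.50        95.1224       285.3673       1,141.4692
  Σ                    100.9599       294.0968       1,164.7123
P = 100.9599.
Convexity = Σ t(t+1)·PV / [P·(1+y)²] = 1,164.7123 / (100.9599 × 1.037342) = 11.12109.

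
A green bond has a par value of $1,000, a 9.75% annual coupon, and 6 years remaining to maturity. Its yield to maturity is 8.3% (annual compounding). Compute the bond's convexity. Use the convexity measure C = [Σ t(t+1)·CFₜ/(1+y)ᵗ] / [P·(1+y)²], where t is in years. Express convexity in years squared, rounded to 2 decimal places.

26.82

With y = 0.083:
  t   CF        PV=CF/(1+0.083)^t    t·PV        t(t+1)·PV
  1        97.50        90.0277        90.0277         180.0554
  2        97.50        83.1281       166.2561         498.7684
  3        97.50        76.7572       230.2717         921.0867
  4        97.50        70.8746       283.4985       1,417.4925
  5        97.50        65.4429       327.2143       1,963.2861
  6     1,097.50       680.1956     4,081.1733      28,568.2133
  Σ                  1,066.4260     5,178.4417      33,548.9024
P = 1,066.4260.
Convexity = Σ t(t+1)·PV / [P·(1+y)²] = 33,548.9024 / (1,066.4260 × 1.172889) = 26.82197.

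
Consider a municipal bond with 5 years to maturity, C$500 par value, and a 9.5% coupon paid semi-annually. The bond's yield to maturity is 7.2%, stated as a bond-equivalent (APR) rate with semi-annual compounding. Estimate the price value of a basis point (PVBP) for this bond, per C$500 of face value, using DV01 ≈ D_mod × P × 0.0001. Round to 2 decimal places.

Periodic yield y = 0.036.
  t   CF        PV=CF/(1+0.036)^t    t·PV
  1        23.75        22.9247        22.9247
  2        23.75        22.1281        44.2562
  3        23.75        21.3592        64.0775
  4        23.75        20.6170        82.4678
  5        23.75        19.9005        99.5027
  6        23.75        19.2090       115.2541
  7        23.75        18.5415       129.7906
  8        23.75        17.8972       143.1778
  9        23.75        17.2753       155.4778
  10      523.75       367.7278     3,677.2782
  Σ                    547.5804     4,534.2074
P = 547.5804; D_Mac = 8.28044 half-year periods = 4.14022 yrs; D_mod = 3.99635 yrs.
DV01 ≈ 3.99635 × 547.5804 × 0.0001 = 0.218832.

C$0.22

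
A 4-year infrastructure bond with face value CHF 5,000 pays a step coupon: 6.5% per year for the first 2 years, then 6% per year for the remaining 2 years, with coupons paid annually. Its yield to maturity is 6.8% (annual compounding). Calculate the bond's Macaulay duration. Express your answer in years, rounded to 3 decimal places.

Periodic yield y = 0.068. Discount each cash flow and weight by its year:
  t   CF        PV=CF/(1+0.068)^t    t·PV
  1       325.00       304.3071       304.3071
  2       325.00       284.9318       569.8635
  3       300.00       246.2677       738.8032
  4     5,300.00     4,073.7170    16,294.8681
  Σ                  4,909.2236    17,907.8419
Price P = Σ PV = 4,909.2236.
Macaulay duration = Σ(t·PV) / P = 17,907.8419 / 4,909.2236 = 3.64780 years.

3.648 years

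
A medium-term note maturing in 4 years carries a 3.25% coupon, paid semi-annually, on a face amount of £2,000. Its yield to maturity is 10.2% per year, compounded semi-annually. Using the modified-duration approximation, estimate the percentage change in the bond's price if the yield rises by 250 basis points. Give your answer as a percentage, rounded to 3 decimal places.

Periodic yield y = 0.051. Modified duration first:
  t   CF        PV=CF/(1+0.051)^t    t·PV
  1        32.50        30.9229        30.9229
  2        32.50        29.4224        58.8448
  3        32.50        27.9947        83.9840
  4        32.50        26.6362       106.5449
  5        32.50        25.3437       126.7184
  6        32.50        24.1139       144.6833
  7        32.50        22.9437       160.6062
  8     2,032.50     1,365.2394    10,921.9155
  Σ                  1,552.6169    11,634.2200
P = 1,552.6169; D_Mac = 7.49330 half-year periods = 3.74665 yrs; D_mod = 3.74665/(1+0.051) = 3.56484 yrs.
ΔP/P ≈ -D_mod · Δy = -3.56484 × (+0.025) = -0.089121 = -8.9121%.

-8.912%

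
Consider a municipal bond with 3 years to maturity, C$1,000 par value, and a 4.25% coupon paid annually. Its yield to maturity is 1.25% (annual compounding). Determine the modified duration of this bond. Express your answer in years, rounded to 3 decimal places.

Periodic yield y = 0.0125. First find Macaulay duration:
  t   CF        PV=CF/(1+0.0125)^t    t·PV
  1        42.50        41.9753        41.9753
  2        42.50        41.4571        82.9142
  3     1,042.50     1,004.3636     3,013.0908
  Σ                  1,087.7960     3,137.9803
P = 1,087.7960; Macaulay duration = 3,137.9803 / 1,087.7960 = 2.88471 years.
Modified duration = D_Mac / (1 + y) = 2.88471 / 1.0125 = 2.84910 years.

2.849 years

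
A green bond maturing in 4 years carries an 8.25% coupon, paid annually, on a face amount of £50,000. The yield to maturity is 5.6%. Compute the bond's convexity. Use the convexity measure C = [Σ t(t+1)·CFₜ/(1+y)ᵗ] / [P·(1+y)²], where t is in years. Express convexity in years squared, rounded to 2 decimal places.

15.47

With y = 0.056:
  t   CF        PV=CF/(1+0.056)^t    t·PV        t(t+1)·PV
  1     4,125.00     3,906.2500     3,906.2500       7,812.5000
  2     4,125.00     3,699.1004     7,398.2008      22,194.6023
  3     4,125.00     3,502.9360    10,508.8079      42,035.2316
  4    54,125.00    43,525.3464   174,101.3858     870,506.9288
  Σ                 54,633.6328   195,914.6444     942,549.2627
P = 54,633.6328.
Convexity = Σ t(t+1)·PV / [P·(1+y)²] = 942,549.2627 / (54,633.6328 × 1.115136) = 15.47092.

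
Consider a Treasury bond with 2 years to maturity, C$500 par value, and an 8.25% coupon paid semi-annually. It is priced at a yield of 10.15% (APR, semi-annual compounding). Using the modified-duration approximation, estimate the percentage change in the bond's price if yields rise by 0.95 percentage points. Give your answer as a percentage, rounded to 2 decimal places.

Periodic yield y = 0.05075. Modified duration first:
  t   CF        PV=CF/(1+0.05075)^t    t·PV
  1       20.625        19.6288        19.6288
  2       20.625        18.6808        37.3616
  3       20.625        17.7785        53.3356
  4      520.625       427.0979     1,708.3916
  Σ                    483.1860     1,818.7175
P = 483.1860; D_Mac = 3.76401 half-year periods = 1.88201 yrs; D_mod = 1.88201/(1+0.05075) = 1.79111 yrs.
ΔP/P ≈ -D_mod · Δy = -1.79111 × (+0.0095) = -0.017016 = -1.7016%.

-1.70%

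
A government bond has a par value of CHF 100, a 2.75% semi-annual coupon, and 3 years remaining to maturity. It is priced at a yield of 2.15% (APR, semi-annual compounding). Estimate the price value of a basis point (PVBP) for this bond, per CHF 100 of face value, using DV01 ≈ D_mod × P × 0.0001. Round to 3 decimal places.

Periodic yield y = 0.01075.
  t   CF        PV=CF/(1+0.01075)^t    t·PV
  1        1.375         1.3604         1.3604
  2        1.375         1.3459         2.6918
  3        1.375         1.3316         3.9948
  4        1.375         1.3174         5.2697
  5        1.375         1.3034         6.5171
  6      101.375        95.0754       570.4527
  Σ                    101.7342       590.2865
P = 101.7342; D_Mac = 5.80224 half-year periods = 2.90112 yrs; D_mod = 2.87027 yrs.
DV01 ≈ 2.87027 × 101.7342 × 0.0001 = 0.029200.

CHF 0.029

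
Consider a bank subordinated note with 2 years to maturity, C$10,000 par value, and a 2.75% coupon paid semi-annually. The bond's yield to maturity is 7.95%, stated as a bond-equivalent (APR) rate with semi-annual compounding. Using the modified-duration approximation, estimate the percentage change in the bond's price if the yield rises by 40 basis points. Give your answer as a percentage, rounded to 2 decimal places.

-0.75%

Periodic yield y = 0.03975. Modified duration first:
  t   CF        PV=CF/(1+0.03975)^t    t·PV
  1       137.50       132.2433       132.2433
  2       137.50       127.1876       254.3752
  3       137.50       122.3252       366.9756
  4    10,137.50     8,673.9148    34,695.6591
  Σ                  9,055.6709    35,449.2533
P = 9,055.6709; D_Mac = 3.91459 half-year periods = 1.95730 yrs; D_mod = 1.95730/(1+0.03975) = 1.88247 yrs.
ΔP/P ≈ -D_mod · Δy = -1.88247 × (+0.004) = -0.007530 = -0.7530%.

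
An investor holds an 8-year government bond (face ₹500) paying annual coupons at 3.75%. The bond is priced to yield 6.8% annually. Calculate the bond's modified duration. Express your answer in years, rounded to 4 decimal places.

Periodic yield y = 0.068. First find Macaulay duration:
  t   CF        PV=CF/(1+0.068)^t    t·PV
  1        18.75        17.5562        17.5562
  2        18.75        16.4384        32.8767
  3        18.75        15.3917        46.1752
  4        18.75        14.4117        57.6469
  5        18.75        13.4941        67.4707
  6        18.75        12.6350        75.8097
  7        18.75        11.8305        82.8134
  8       518.75       306.4701     2,451.7607
  Σ                    408.2277     2,832.1095
P = 408.2277; Macaulay duration = 2,832.1095 / 408.2277 = 6.93757 years.
Modified duration = D_Mac / (1 + y) = 6.93757 / 1.068 = 6.49586 years.

6.4959 years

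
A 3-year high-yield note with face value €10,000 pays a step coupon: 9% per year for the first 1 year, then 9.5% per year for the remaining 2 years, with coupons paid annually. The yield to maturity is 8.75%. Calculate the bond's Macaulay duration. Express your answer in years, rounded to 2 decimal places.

Periodic yield y = 0.0875. Discount each cash flow and weight by its year:
  t   CF        PV=CF/(1+0.0875)^t    t·PV
  1       900.00       827.5862       827.5862
  2       950.00       803.2765     1,606.5530
  3    10,950.00     8,513.8564    25,541.5693
  Σ                 10,144.7192    27,975.7085
Price P = Σ PV = 10,144.7192.
Macaulay duration = Σ(t·PV) / P = 27,975.7085 / 10,144.7192 = 2.75766 years.

2.76 years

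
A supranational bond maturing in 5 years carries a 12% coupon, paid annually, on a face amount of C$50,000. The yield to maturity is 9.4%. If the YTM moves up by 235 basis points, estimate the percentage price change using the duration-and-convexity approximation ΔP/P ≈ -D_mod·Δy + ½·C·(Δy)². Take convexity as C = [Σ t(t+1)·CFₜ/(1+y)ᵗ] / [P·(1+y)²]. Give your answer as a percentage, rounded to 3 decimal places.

With y = 0.094:
  t   CF        PV=CF/(1+0.094)^t    t·PV        t(t+1)·PV
  1     6,000.00     5,484.4607     5,484.4607      10,968.9214
  2     6,000.00     5,013.2182    10,026.4364      30,079.3091
  3     6,000.00     4,582.4663    13,747.3990      54,989.5962
  4     6,000.00     4,188.7261    16,754.9044      83,774.5219
  5    56,000.00    35,735.6279   178,678.1394   1,072,068.8362
  Σ                 55,004.4992   224,691.3399   1,251,881.1847
P = 55,004.4992; D_Mac = 4.08496 yrs; D_mod = 3.73397 yrs; C = 19.01649.
Duration effect: -3.73397 × (+0.0235) = -0.087748
Convexity effect: 0.5 × 19.01649 × (0.0235)² = +0.0052509
ΔP/P ≈ -0.087748 + 0.0052509 = -0.082497 = -8.2497%.

-8.250%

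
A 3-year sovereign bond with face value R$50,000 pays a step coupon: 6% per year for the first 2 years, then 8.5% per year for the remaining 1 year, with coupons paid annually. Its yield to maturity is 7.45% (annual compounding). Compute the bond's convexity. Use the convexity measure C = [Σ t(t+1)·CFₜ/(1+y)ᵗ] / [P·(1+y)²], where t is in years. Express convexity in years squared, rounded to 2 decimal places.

With y = 0.0745:
  t   CF        PV=CF/(1+0.0745)^t    t·PV        t(t+1)·PV
  1     3,000.00     2,791.9963     2,791.9963       5,583.9926
  2     3,000.00     2,598.4144     5,196.8288      15,590.4864
  3    54,250.00    43,730.1013   131,190.3038     524,761.2152
  Σ                 49,120.5119   139,179.1289     545,935.6942
P = 49,120.5119.
Convexity = Σ t(t+1)·PV / [P·(1+y)²] = 545,935.6942 / (49,120.5119 × 1.154550) = 9.62644.

9.63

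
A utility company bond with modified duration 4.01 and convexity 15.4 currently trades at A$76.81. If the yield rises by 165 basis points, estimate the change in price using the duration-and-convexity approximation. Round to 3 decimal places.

-A$4.921

Duration effect: -D_mod·Δy = -4.01 × (+0.0165) = -0.066165
Convexity effect: ½·C·(Δy)² = 0.5 × 15.4 × (0.0165)² = +0.002096325
ΔP/P ≈ -0.066165 + 0.002096325 = -0.064068675
ΔP ≈ 76.81 × (-0.064068675) = -4.92111492675.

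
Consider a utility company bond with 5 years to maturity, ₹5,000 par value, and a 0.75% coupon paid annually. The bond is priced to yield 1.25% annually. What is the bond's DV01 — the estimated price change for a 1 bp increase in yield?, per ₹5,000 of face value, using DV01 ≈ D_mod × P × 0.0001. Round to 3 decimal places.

Periodic yield y = 0.0125.
  t   CF        PV=CF/(1+0.0125)^t    t·PV
  1        37.50        37.0370        37.0370
  2        37.50        36.5798        73.1596
  3        37.50        36.1282       108.3846
  4        37.50        35.6822       142.7286
  5     5,037.50     4,734.1269    23,670.6347
  Σ                  4,879.5541    24,031.9446
P = 4,879.5541; D_Mac = 4.92503 yrs; D_mod = 4.86423 yrs.
DV01 ≈ 4.86423 × 4,879.5541 × 0.0001 = 2.373525.

₹2.374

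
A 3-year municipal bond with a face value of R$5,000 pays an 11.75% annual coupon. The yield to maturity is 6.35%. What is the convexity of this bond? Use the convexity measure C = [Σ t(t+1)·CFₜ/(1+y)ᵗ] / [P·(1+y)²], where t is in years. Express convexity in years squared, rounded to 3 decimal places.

With y = 0.0635:
  t   CF        PV=CF/(1+0.0635)^t    t·PV        t(t+1)·PV
  1       587.50       552.4213       552.4213       1,104.8425
  2       587.50       519.4370     1,038.8740       3,116.6220
  3     5,587.50     4,645.2068    13,935.6204      55,742.4816
  Σ                  5,717.0651    15,526.9157      59,963.9461
P = 5,717.0651.
Convexity = Σ t(t+1)·PV / [P·(1+y)²] = 59,963.9461 / (5,717.0651 × 1.131032) = 9.27347.

9.273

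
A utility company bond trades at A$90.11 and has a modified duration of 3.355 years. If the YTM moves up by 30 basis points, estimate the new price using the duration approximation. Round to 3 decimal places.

Duration approximation: ΔP/P ≈ -D_mod · Δy = -3.355 × (+0.003) = -0.010065.
New price ≈ 90.11 × (1 - 0.010065) = 89.20304285.

A$89.203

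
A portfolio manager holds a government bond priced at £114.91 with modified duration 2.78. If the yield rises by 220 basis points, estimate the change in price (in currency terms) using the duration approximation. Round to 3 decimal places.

-£7.028

Duration approximation: ΔP/P ≈ -D_mod · Δy = -2.78 × (+0.022) = -0.061160.
ΔP ≈ 114.91 × (-0.061160) = -7.0278956.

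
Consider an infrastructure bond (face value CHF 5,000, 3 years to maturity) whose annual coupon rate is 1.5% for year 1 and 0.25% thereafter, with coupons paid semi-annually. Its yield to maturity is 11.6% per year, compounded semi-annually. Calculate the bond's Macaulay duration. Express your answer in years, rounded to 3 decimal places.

Periodic yield y = 0.058. Discount each cash flow and weight by its period:
  t   CF        PV=CF/(1+0.058)^t    t·PV
  1        37.50        35.4442        35.4442
  2        37.50        33.5012        67.0023
  3         6.25         5.2774        15.8323
  4         6.25         4.9881        19.9525
  5         6.25         4.7147        23.5734
  6     5,006.25     3,569.4272    21,416.5631
  Σ                  3,653.3528    21,578.3679
Price P = Σ PV = 3,653.3528.
Macaulay duration = Σ(t·PV) / P = 21,578.3679 / 3,653.3528 = 5.90646 half-year periods.
In years: 5.90646 / 2 = 2.95323 years.

2.953 years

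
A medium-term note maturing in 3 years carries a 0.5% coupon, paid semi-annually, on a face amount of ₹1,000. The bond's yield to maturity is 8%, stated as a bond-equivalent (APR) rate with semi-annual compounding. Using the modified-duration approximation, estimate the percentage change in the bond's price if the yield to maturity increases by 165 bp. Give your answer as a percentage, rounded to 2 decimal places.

-4.73%

Periodic yield y = 0.04. Modified duration first:
  t   CF        PV=CF/(1+0.04)^t    t·PV
  1         2.50         2.4038         2.4038
  2         2.50         2.3114         4.6228
  3         2.50         2.2225         6.6675
  4         2.50         2.1370         8.5480
  5         2.50         2.0548        10.2741
  6     1,002.50       792.2903     4,753.7419
  Σ                    803.4199     4,786.2581
P = 803.4199; D_Mac = 5.95736 half-year periods = 2.97868 yrs; D_mod = 2.97868/(1+0.04) = 2.86411 yrs.
ΔP/P ≈ -D_mod · Δy = -2.86411 × (+0.0165) = -0.047258 = -4.7258%.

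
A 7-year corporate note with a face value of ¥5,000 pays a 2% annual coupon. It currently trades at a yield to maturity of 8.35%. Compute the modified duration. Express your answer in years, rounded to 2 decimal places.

Periodic yield y = 0.0835. First find Macaulay duration:
  t   CF        PV=CF/(1+0.0835)^t    t·PV
  1       100.00        92.2935        92.2935
  2       100.00        85.1809       170.3618
  3       100.00        78.6164       235.8493
  4       100.00        72.5578       290.2314
  5       100.00        66.9662       334.8308
  6       100.00        61.8054       370.8325
  7     5,100.00     2,909.1611    20,364.1275
  Σ                  3,366.5813    21,858.5266
P = 3,366.5813; Macaulay duration = 21,858.5266 / 3,366.5813 = 6.49280 years.
Modified duration = D_Mac / (1 + y) = 6.49280 / 1.0835 = 5.99243 years.

5.99 years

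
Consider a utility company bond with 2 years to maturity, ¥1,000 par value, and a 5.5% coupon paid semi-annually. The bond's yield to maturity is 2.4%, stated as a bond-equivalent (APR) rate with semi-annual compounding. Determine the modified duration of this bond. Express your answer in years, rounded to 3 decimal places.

Periodic yield y = 0.012. First find Macaulay duration:
  t   CF        PV=CF/(1+0.012)^t    t·PV
  1        27.50        27.1739        27.1739
  2        27.50        26.8517        53.7034
  3        27.50        26.5333        79.5999
  4     1,027.50       979.6248     3,918.4993
  Σ                  1,060.1837     4,078.9765
P = 1,060.1837; Macaulay duration = 4,078.9765 / 1,060.1837 = 3.84742 half-year periods = 1.92371 years.
Modified duration = D_Mac / (1 + y) = 1.92371 / 1.012 = 1.90090 years.

1.901 years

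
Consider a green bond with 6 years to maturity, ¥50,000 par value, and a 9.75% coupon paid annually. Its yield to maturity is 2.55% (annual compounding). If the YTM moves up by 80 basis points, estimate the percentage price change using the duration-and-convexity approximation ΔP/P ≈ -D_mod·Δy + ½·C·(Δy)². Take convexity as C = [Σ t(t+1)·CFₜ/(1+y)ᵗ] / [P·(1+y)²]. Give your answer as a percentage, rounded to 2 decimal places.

With y = 0.0255:
  t   CF        PV=CF/(1+0.0255)^t    t·PV        t(t+1)·PV
  1     4,875.00     4,753.7786     4,753.7786       9,507.5573
  2     4,875.00     4,635.5716     9,271.1431      27,813.4294
  3     4,875.00     4,520.3038    13,560.9115      54,243.6459
  4     4,875.00     4,407.9023    17,631.6093      88,158.0463
  5     4,875.00     4,298.2958    21,491.4789     128,948.8731
  6    54,875.00    47,180.2834   283,081.7002   1,981,571.9017
  Σ                 69,796.1355   349,790.6216   2,290,243.4537
P = 69,796.1355; D_Mac = 5.01160 yrs; D_mod = 4.88699 yrs; C = 31.20175.
Duration effect: -4.88699 × (+0.008) = -0.039096
Convexity effect: 0.5 × 31.20175 × (0.008)² = +0.0009985
ΔP/P ≈ -0.039096 + 0.0009985 = -0.038097 = -3.8097%.

-3.81%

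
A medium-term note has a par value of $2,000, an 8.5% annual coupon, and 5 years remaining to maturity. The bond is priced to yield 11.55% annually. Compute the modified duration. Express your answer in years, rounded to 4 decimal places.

Periodic yield y = 0.1155. First find Macaulay duration:
  t   CF        PV=CF/(1+0.1155)^t    t·PV
  1       170.00       152.3980       152.3980
  2       170.00       136.6186       273.2372
  3       170.00       122.4730       367.4189
  4       170.00       109.7920       439.1679
  5     2,170.00     1,256.3535     6,281.7676
  Σ                  1,777.6351     7,513.9896
P = 1,777.6351; Macaulay duration = 7,513.9896 / 1,777.6351 = 4.22696 years.
Modified duration = D_Mac / (1 + y) = 4.22696 / 1.1155 = 3.78929 years.

3.7893 years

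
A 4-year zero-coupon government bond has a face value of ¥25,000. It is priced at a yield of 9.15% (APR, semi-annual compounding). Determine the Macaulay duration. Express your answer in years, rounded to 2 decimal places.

4.00 years

A zero-coupon bond has a single cash flow at maturity, so its Macaulay duration equals its maturity: 4 years.
(Equivalently: 8 semi-annual periods ÷ 2 = 4 years.)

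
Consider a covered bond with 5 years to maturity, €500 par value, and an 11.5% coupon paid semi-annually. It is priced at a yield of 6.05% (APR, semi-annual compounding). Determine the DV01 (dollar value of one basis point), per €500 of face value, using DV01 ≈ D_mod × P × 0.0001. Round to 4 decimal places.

Periodic yield y = 0.03025.
  t   CF        PV=CF/(1+0.03025)^t    t·PV
  1        28.75        27.9058        27.9058
  2        28.75        27.0865        54.1730
  3        28.75        26.2912        78.8735
  4        28.75        25.5192       102.0769
  5        28.75        24.7699       123.8496
  6        28.75        24.0426       144.2558
  7        28.75        23.3367       163.3569
  8        28.75        22.6515       181.2120
  9        28.75        21.9864       197.8777
  10      528.75       392.4860     3,924.8598
  Σ                    616.0759     4,998.4410
P = 616.0759; D_Mac = 8.11335 half-year periods = 4.05668 yrs; D_mod = 3.93757 yrs.
DV01 ≈ 3.93757 × 616.0759 × 0.0001 = 0.242584.

€0.2426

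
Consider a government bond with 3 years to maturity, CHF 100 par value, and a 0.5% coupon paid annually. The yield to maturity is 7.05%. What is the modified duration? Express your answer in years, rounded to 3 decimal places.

Periodic yield y = 0.0705. First find Macaulay duration:
  t   CF        PV=CF/(1+0.0705)^t    t·PV
  1         0.50         0.4671         0.4671
  2         0.50         0.4363         0.8726
  3       100.50        81.9230       245.7691
  Σ                     82.8264       247.1088
P = 82.8264; Macaulay duration = 247.1088 / 82.8264 = 2.98345 years.
Modified duration = D_Mac / (1 + y) = 2.98345 / 1.0705 = 2.78697 years.

2.787 years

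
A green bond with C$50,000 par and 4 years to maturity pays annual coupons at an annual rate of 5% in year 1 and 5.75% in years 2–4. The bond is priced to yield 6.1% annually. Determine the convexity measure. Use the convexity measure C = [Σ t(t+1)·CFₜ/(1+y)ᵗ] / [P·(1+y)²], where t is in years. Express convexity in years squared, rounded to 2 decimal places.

With y = 0.061:
  t   CF        PV=CF/(1+0.061)^t    t·PV        t(t+1)·PV
  1     2,500.00     2,356.2677     2,356.2677       4,712.5353
  2     2,875.00     2,553.9188     5,107.8376      15,323.5127
  3     2,875.00     2,407.0865     7,221.2595      28,885.0380
  4    52,875.00    41,724.2794   166,897.1175     834,485.5877
  Σ                 49,041.5523   181,582.4823     883,406.6737
P = 49,041.5523.
Convexity = Σ t(t+1)·PV / [P·(1+y)²] = 883,406.6737 / (49,041.5523 × 1.125721) = 16.00168.

16.00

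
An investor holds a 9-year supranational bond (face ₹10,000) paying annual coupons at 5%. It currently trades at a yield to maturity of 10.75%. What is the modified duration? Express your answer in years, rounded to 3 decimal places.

6.389 years

Periodic yield y = 0.1075. First find Macaulay duration:
  t   CF        PV=CF/(1+0.1075)^t    t·PV
  1       500.00       451.4673       451.4673
  2       500.00       407.6454       815.2908
  3       500.00       368.0771     1,104.2313
  4       500.00       332.3495     1,329.3981
  5       500.00       300.0899     1,500.4493
  6       500.00       270.9615     1,625.7690
  7       500.00       244.6605     1,712.6235
  8       500.00       220.9124     1,767.2993
  9    10,500.00     4,188.8585    37,699.7261
  Σ                  6,785.0220    48,006.2547
P = 6,785.0220; Macaulay duration = 48,006.2547 / 6,785.0220 = 7.07533 years.
Modified duration = D_Mac / (1 + y) = 7.07533 / 1.1075 = 6.38856 years.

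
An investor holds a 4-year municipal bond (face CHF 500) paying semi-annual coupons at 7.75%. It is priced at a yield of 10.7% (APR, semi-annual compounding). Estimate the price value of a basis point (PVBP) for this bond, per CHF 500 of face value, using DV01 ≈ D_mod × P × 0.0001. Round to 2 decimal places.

CHF 0.15

Periodic yield y = 0.0535.
  t   CF        PV=CF/(1+0.0535)^t    t·PV
  1       19.375        18.3911        18.3911
  2       19.375        17.4571        34.9142
  3       19.375        16.5706        49.7118
  4       19.375        15.7291        62.9164
  5       19.375        14.9303        74.6516
  6       19.375        14.1721        85.0327
  7       19.375        13.4524        94.1668
  8      519.375       342.2983     2,738.3863
  Σ                    453.0010     3,158.1708
P = 453.0010; D_Mac = 6.97166 half-year periods = 3.48583 yrs; D_mod = 3.30881 yrs.
DV01 ≈ 3.30881 × 453.0010 × 0.0001 = 0.149889.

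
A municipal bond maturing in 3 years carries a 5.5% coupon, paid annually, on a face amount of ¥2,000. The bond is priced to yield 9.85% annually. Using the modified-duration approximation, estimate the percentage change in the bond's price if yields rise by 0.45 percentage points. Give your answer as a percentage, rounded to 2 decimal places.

Periodic yield y = 0.0985. Modified duration first:
  t   CF        PV=CF/(1+0.0985)^t    t·PV
  1       110.00       100.1365       100.1365
  2       110.00        91.1575       182.3151
  3     2,110.00     1,591.7772     4,775.3315
  Σ                  1,783.0713     5,057.7831
P = 1,783.0713; D_Mac = 2.83656 yrs; D_mod = 2.83656/(1+0.0985) = 2.58221 yrs.
ΔP/P ≈ -D_mod · Δy = -2.58221 × (+0.0045) = -0.011620 = -1.1620%.

-1.16%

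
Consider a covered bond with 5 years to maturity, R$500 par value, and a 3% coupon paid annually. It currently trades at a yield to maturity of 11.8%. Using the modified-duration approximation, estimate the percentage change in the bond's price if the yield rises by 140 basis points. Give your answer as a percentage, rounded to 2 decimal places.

-5.82%

Periodic yield y = 0.118. Modified duration first:
  t   CF        PV=CF/(1+0.118)^t    t·PV
  1        15.00        13.4168        13.4168
  2        15.00        12.0007        24.0015
  3        15.00        10.7341        32.2023
  4        15.00         9.6012        38.4047
  5       515.00       294.8480     1,474.2401
  Σ                    340.6008     1,582.2653
P = 340.6008; D_Mac = 4.64551 yrs; D_mod = 4.64551/(1+0.118) = 4.15520 yrs.
ΔP/P ≈ -D_mod · Δy = -4.15520 × (+0.014) = -0.058173 = -5.8173%.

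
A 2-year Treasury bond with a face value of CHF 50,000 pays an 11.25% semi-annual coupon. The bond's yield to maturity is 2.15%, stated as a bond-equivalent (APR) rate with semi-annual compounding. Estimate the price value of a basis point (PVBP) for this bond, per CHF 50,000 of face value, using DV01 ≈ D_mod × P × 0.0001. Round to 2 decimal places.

Periodic yield y = 0.01075.
  t   CF        PV=CF/(1+0.01075)^t    t·PV
  1     2,812.50     2,782.5872     2,782.5872
  2     2,812.50     2,752.9925     5,505.9850
  3     2,812.50     2,723.7126     8,171.1378
  4    52,812.50    50,601.3060   202,405.2241
  Σ                 58,860.5984   218,864.9342
P = 58,860.5984; D_Mac = 3.71836 half-year periods = 1.85918 yrs; D_mod = 1.83941 yrs.
DV01 ≈ 1.83941 × 58,860.5984 × 0.0001 = 10.826858.

CHF 10.83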